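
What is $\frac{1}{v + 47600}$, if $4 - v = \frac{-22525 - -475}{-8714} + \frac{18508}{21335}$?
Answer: $\frac{92956595}{4424789890649} \approx 2.1008 \cdot 10^{-5}$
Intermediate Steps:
$v = \frac{55968649}{92956595}$ ($v = 4 - \left(\frac{-22525 - -475}{-8714} + \frac{18508}{21335}\right) = 4 - \left(\left(-22525 + 475\right) \left(- \frac{1}{8714}\right) + 18508 \cdot \frac{1}{21335}\right) = 4 - \left(\left(-22050\right) \left(- \frac{1}{8714}\right) + \frac{18508}{21335}\right) = 4 - \left(\frac{11025}{4357} + \frac{18508}{21335}\right) = 4 - \frac{315857731}{92956595} = \frac{55968649}{92956595} \approx 0.60209$)
$\frac{1}{v + 47600} = \frac{1}{\frac{55968649}{92956595} + 47600} = \frac{1}{\frac{4424789890649}{92956595}} = \frac{92956595}{4424789890649}$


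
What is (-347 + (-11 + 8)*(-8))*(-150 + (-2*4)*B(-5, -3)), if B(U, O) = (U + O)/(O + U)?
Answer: 51034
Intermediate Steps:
B(U, O) = 1 (B(U, O) = (O + U)/(O + U) = 1)
(-347 + (-11 + 8)*(-8))*(-150 + (-2*4)*B(-5, -3)) = (-347 + (-11 + 8)*(-8))*(-150 - 2*4*1) = (-347 - 3*(-8))*(-150 - 8*1) = (-347 + 24)*(-150 - 8) = -323*(-158) = 51034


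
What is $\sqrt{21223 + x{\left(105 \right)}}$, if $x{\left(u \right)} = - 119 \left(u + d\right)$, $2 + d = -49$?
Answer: $\sqrt{14797} \approx 121.64$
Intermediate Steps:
$d = -51$ ($d = -2 - 49 = -51$)
$x{\left(u \right)} = 6069 - 119 u$ ($x{\left(u \right)} = - 119 \left(u - 51\right) = - 119 \left(-51 + u\right) = 6069 - 119 u$)
$\sqrt{21223 + x{\left(105 \right)}} = \sqrt{21223 + \left(6069 - 12495\right)} = \sqrt{21223 - 6426} = \sqrt{14797}$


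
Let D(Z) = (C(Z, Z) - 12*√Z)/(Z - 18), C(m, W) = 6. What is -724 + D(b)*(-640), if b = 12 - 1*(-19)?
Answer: -13252/13 + 7680*√31/13 ≈ 2269.9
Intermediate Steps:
b = 31 (b = 12 + 19 = 31)
D(Z) = (6 - 12*√Z)/(-18 + Z) (D(Z) = (6 - 12*√Z)/(Z - 18) = (6 - 12*√Z)/(-18 + Z))
-724 + D(b)*(-640) = -724 + (6*(1 - 2*√31)/(-18 + 31))*(-640) = -724 + (6*(1 - 2*√31)/13)*(-640) = -724 + (6*(1/13)*(1 - 2*√31))*(-640) = -724 + (6/13 - 12*√31/13)*(-640) = -724 + (-3840/13 + 7680*√31/13) = -13252/13 + 7680*√31/13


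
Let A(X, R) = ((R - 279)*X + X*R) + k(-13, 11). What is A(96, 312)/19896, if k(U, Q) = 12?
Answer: 2761/1658 ≈ 1.6653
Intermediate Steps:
A(X, R) = 12 + R*X + X*(-279 + R) (A(X, R) = ((R - 279)*X + X*R) + 12 = ((-279 + R)*X + R*X) + 12 = (X*(-279 + R) + R*X) + 12 = (R*X + X*(-279 + R)) + 12 = 12 + R*X + X*(-279 + R))
A(96, 312)/19896 = (12 - 279*96 + 2*312*96)/19896 = (12 - 26784 + 59904)*(1/19896) = 33132*(1/19896) = 2761/1658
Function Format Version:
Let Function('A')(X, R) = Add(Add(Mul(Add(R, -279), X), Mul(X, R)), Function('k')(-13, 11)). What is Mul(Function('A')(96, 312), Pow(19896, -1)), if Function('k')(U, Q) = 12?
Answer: Rational(2761, 1658) ≈ 1.6653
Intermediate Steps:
Function('A')(X, R) = Add(12, Mul(R, X), Mul(X, Add(-279, R))) (Function('A')(X, R) = Add(Add(Mul(Add(R, -279), X), Mul(X, R)), 12) = Add(Add(Mul(Add(-279, R), X), Mul(R, X)), 12) = Add(Add(Mul(X, Add(-279, R)), Mul(R, X)), 12) = Add(Add(Mul(R, X), Mul(X, Add(-279, R))), 12) = Add(12, Mul(R, X), Mul(X, Add(-279, R))))
Mul(Function('A')(96, 312), Pow(19896, -1)) = Mul(Add(12, Mul(-279, 96), Mul(2, 312, 96)), Pow(19896, -1)) = Mul(Add(12, -26784, 59904), Rational(1, 19896)) = Mul(33132, Rational(1, 19896)) = Rational(2761, 1658)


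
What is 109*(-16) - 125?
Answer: -1869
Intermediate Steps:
109*(-16) - 125 = -1744 - 125 = -1869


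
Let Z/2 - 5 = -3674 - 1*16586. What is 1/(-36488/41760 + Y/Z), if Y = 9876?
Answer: -21146220/23631883 ≈ -0.89482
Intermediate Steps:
Z = -40510 (Z = 10 + 2*(-3674 - 1*16586) = 10 + 2*(-3674 - 16586) = 10 + 2*(-20260) = 10 - 40520 = -40510)
1/(-36488/41760 + Y/Z) = 1/(-36488/41760 + 9876/(-40510)) = 1/(-36488*1/41760 + 9876*(-1/40510)) = 1/(-4561/5220 - 4938/20255) = 1/(-23631883/21146220) = -21146220/23631883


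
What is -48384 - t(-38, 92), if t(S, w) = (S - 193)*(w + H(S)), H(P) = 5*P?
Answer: -71022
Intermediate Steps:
t(S, w) = (-193 + S)*(w + 5*S) (t(S, w) = (S - 193)*(w + 5*S) = (-193 + S)*(w + 5*S))
-48384 - t(-38, 92) = -48384 - (-965*(-38) - 193*92 + 5*(-38)² - 38*92) = -48384 - (36670 - 17756 + 5*1444 - 3496) = -48384 - (36670 - 17756 + 7220 - 3496) = -48384 - 1*22638 = -48384 - 22638 = -71022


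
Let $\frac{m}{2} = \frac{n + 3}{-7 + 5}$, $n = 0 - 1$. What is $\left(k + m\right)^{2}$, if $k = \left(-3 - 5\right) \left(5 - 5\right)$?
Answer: $4$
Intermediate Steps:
$n = -1$
$k = 0$ ($k = \left(-8\right) 0 = 0$)
$m = -2$ ($m = 2 \frac{-1 + 3}{-7 + 5} = 2 \frac{2}{-2} = 2 \cdot 2 \left(- \frac{1}{2}\right) = 2 \left(-1\right) = -2$)
$\left(k + m\right)^{2} = \left(0 - 2\right)^{2} = \left(-2\right)^{2} = 4$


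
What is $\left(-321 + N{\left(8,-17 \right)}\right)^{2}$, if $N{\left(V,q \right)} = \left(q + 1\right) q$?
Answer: $2401$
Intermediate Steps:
$N{\left(V,q \right)} = q \left(1 + q\right)$ ($N{\left(V,q \right)} = \left(1 + q\right) q = q \left(1 + q\right)$)
$\left(-321 + N{\left(8,-17 \right)}\right)^{2} = \left(-321 - 17 \left(1 - 17\right)\right)^{2} = \left(-321 - -272\right)^{2} = \left(-321 + 272\right)^{2} = \left(-49\right)^{2} = 2401$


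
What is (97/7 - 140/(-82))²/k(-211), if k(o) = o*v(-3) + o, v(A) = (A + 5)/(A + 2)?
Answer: 19954089/17379859 ≈ 1.1481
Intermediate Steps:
v(A) = (5 + A)/(2 + A)
k(o) = -o (k(o) = o*((5 - 3)/(2 - 3)) + o = o*(2/(-1)) + o = o*(-1*2) + o = o*(-2) + o = -2*o + o = -o)
(97/7 - 140/(-82))²/k(-211) = (97/7 - 140/(-82))²/((-1*(-211))) = (97*(⅐) - 140*(-1/82))²/211 = (97/7 + 70/41)²*(1/211) = (4467/287)²*(1/211) = (19954089/82369)*(1/211) = 19954089/17379859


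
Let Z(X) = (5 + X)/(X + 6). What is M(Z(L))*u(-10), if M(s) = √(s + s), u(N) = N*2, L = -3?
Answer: -40*√3/3 ≈ -23.094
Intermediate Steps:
u(N) = 2*N
Z(X) = (5 + X)/(6 + X)
M(s) = √2*√s (M(s) = √(2*s) = √2*√s)
M(Z(L))*u(-10) = (√2*√((5 - 3)/(6 - 3)))*(2*(-10)) = (√2*√(2/3))*(-20) = (√2*√((⅓)*2))*(-20) = (√2*√(⅔))*(-20) = (√2*(√6/3))*(-20) = (2*√3/3)*(-20) = -40*√3/3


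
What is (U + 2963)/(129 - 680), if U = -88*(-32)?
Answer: -5779/551 ≈ -10.488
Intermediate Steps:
U = 2816
(U + 2963)/(129 - 680) = (2816 + 2963)/(129 - 680) = 5779/(-551) = 5779*(-1/551) = -5779/551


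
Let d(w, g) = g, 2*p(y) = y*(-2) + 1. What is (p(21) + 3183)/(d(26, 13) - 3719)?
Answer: -6325/7412 ≈ -0.85335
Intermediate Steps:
p(y) = 1/2 - y (p(y) = (y*(-2) + 1)/2 = (-2*y + 1)/2 = (1 - 2*y)/2 = 1/2 - y)
(p(21) + 3183)/(d(26, 13) - 3719) = ((1/2 - 1*21) + 3183)/(13 - 3719) = ((1/2 - 21) + 3183)/(-3706) = (-41/2 + 3183)*(-1/3706) = (6325/2)*(-1/3706) = -6325/7412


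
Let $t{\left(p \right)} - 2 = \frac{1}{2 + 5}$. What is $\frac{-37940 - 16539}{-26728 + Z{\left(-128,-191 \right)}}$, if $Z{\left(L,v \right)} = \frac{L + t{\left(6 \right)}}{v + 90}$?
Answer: $\frac{38516653}{18895815} \approx 2.0384$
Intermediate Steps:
$t{\left(p \right)} = \frac{15}{7}$ ($t{\left(p \right)} = 2 + \frac{1}{2 + 5} = 2 + \frac{1}{7} = \frac{15}{7}$)
$Z{\left(L,v \right)} = \frac{\frac{15}{7} + L}{90 + v}$ ($Z{\left(L,v \right)} = \frac{L + \frac{15}{7}}{v + 90} = \frac{\frac{15}{7} + L}{90 + v}$)
$\frac{-37940 - 16539}{-26728 + Z{\left(-128,-191 \right)}} = \frac{-37940 - 16539}{-26728 + \frac{\frac{15}{7} - 128}{90 - 191}} = - \frac{54479}{-26728 + \frac{1}{-101} \left(- \frac{881}{7}\right)} = - \frac{54479}{-26728 - - \frac{881}{707}} = - \frac{54479}{-26728 + \frac{881}{707}} = - \frac{54479}{- \frac{18895815}{707}} = \left(-54479\right) \left(- \frac{707}{18895815}\right) = \frac{38516653}{18895815}$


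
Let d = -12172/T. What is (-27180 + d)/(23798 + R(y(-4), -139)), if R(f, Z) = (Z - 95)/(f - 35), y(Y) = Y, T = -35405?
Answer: -240573932/210695155 ≈ -1.1418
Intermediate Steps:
R(f, Z) = (-95 + Z)/(-35 + f)
d = 12172/35405 (d = -12172/(-35405) = -12172*(-1/35405) = 12172/35405 ≈ 0.34379)
(-27180 + d)/(23798 + R(y(-4), -139)) = (-27180 + 12172/35405)/(23798 + (-95 - 139)/(-35 - 4)) = -962295728/(35405*(23798 - 234/(-39))) = -962295728/(35405*(23798 - 1/39*(-234))) = -962295728/(35405*(23798 + 6)) = -962295728/35405/23804 = -962295728/35405*1/23804 = -240573932/210695155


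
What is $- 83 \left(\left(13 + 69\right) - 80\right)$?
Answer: $-166$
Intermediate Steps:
$- 83 \left(\left(13 + 69\right) - 80\right) = - 83 \left(82 - 80\right) = \left(-83\right) 2 = -166$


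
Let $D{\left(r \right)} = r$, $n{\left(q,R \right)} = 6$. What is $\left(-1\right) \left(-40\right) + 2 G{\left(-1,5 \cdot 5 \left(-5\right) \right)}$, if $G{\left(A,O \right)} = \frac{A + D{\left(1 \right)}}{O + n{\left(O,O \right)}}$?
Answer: $40$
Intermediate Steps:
$G{\left(A,O \right)} = \frac{1 + A}{6 + O}$ ($G{\left(A,O \right)} = \frac{A + 1}{O + 6} = \frac{1 + A}{6 + O}$)
$\left(-1\right) \left(-40\right) + 2 G{\left(-1,5 \cdot 5 \left(-5\right) \right)} = \left(-1\right) \left(-40\right) + 2 \frac{1 - 1}{6 + 5 \cdot 5 \left(-5\right)} = 40 + 2 \frac{1}{6 + 25 \left(-5\right)} 0 = 40 + 2 \frac{1}{6 - 125} \cdot 0 = 40 + 2 \frac{1}{-119} \cdot 0 = 40 + 2 \left(\left(- \frac{1}{119}\right) 0\right) = 40 + 2 \cdot 0 = 40 + 0 = 40$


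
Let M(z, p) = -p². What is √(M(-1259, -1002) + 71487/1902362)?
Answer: 27*I*√41191618130698/172942 ≈ 1002.0*I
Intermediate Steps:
√(M(-1259, -1002) + 71487/1902362) = √(-1*(-1002)² + 71487/1902362) = √(-1*1004004 + 71487*(1/1902362)) = √(-1004004 + 71487/1902362) = √(-1909978985961/1902362) = 27*I*√41191618130698/172942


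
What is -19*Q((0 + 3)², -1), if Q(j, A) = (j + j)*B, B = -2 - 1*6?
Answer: 2736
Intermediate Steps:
B = -8 (B = -2 - 6 = -8)
Q(j, A) = -16*j (Q(j, A) = (j + j)*(-8) = (2*j)*(-8) = -16*j)
-19*Q((0 + 3)², -1) = -(-304)*(0 + 3)² = -(-304)*3² = -(-304)*9 = -19*(-144) = 2736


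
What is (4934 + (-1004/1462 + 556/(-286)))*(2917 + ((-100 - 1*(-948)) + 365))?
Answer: 2128977078340/104533 ≈ 2.0367e+7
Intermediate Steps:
(4934 + (-1004/1462 + 556/(-286)))*(2917 + ((-100 - 1*(-948)) + 365)) = (4934 + (-1004*1/1462 + 556*(-1/286)))*(2917 + ((-100 + 948) + 365)) = (4934 + (-502/731 - 278/143))*(2917 + (848 + 365)) = (4934 - 275004/104533)*(2917 + 1213) = (515490818/104533)*4130 = 2128977078340/104533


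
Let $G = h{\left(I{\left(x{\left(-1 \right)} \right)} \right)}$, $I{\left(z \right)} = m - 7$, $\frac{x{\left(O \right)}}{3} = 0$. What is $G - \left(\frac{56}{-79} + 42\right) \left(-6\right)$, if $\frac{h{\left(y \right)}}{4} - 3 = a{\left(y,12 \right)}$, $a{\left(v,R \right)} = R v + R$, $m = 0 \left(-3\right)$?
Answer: $- \frac{2232}{79} \approx -28.253$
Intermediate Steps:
$m = 0$
$x{\left(O \right)} = 0$ ($x{\left(O \right)} = 3 \cdot 0 = 0$)
$a{\left(v,R \right)} = R + R v$
$I{\left(z \right)} = -7$ ($I{\left(z \right)} = 0 - 7 = -7$)
$h{\left(y \right)} = 60 + 48 y$ ($h{\left(y \right)} = 12 + 4 \cdot 12 \left(1 + y\right) = 12 + 4 \left(12 + 12 y\right) = 12 + \left(48 + 48 y\right) = 60 + 48 y$)
$G = -276$ ($G = 60 + 48 \left(-7\right) = 60 - 336 = -276$)
$G - \left(\frac{56}{-79} + 42\right) \left(-6\right) = -276 - \left(\frac{56}{-79} + 42\right) \left(-6\right) = -276 - \left(56 \left(- \frac{1}{79}\right) + 42\right) \left(-6\right) = -276 - \left(- \frac{56}{79} + 42\right) \left(-6\right) = -276 - \frac{3262}{79} \left(-6\right) = -276 - - \frac{19572}{79} = -276 + \frac{19572}{79} = - \frac{2232}{79}$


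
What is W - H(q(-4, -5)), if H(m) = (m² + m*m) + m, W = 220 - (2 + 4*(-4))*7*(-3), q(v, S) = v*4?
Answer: -570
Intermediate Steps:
q(v, S) = 4*v
W = -74 (W = 220 - (2 - 16)*7*(-3) = 220 - (-14*7)*(-3) = 220 - (-98)*(-3) = 220 - 1*294 = 220 - 294 = -74)
H(m) = m + 2*m² (H(m) = (m² + m²) + m = 2*m² + m = m + 2*m²)
W - H(q(-4, -5)) = -74 - 4*(-4)*(1 + 2*(4*(-4))) = -74 - (-16)*(1 + 2*(-16)) = -74 - (-16)*(1 - 32) = -74 - (-16)*(-31) = -74 - 1*496 = -74 - 496 = -570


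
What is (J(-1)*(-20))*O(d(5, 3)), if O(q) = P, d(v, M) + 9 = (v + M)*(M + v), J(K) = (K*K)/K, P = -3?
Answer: -60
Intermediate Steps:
J(K) = K (J(K) = K²/K = K)
d(v, M) = -9 + (M + v)² (d(v, M) = -9 + (v + M)*(M + v) = -9 + (M + v)*(M + v) = -9 + (M + v)²)
O(q) = -3
(J(-1)*(-20))*O(d(5, 3)) = -1*(-20)*(-3) = 20*(-3) = -60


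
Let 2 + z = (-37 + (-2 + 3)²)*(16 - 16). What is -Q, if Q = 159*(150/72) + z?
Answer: -1317/4 ≈ -329.25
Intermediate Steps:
z = -2 (z = -2 + (-37 + (-2 + 3)²)*(16 - 16) = -2 + (-37 + 1²)*0 = -2 + (-37 + 1)*0 = -2 - 36*0 = -2 + 0 = -2)
Q = 1317/4 (Q = 159*(150/72) - 2 = 159*(150*(1/72)) - 2 = 159*(25/12) - 2 = 1325/4 - 2 = 1317/4 ≈ 329.25)
-Q = -1*1317/4 = -1317/4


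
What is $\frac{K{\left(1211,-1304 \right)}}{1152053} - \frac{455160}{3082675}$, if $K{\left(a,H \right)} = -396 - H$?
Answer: $- \frac{104313874916}{710280996355} \approx -0.14686$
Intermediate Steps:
$\frac{K{\left(1211,-1304 \right)}}{1152053} - \frac{455160}{3082675} = \frac{-396 - -1304}{1152053} - \frac{455160}{3082675} = \left(-396 + 1304\right) \frac{1}{1152053} - \frac{91032}{616535} = 908 \cdot \frac{1}{1152053} - \frac{91032}{616535} = \frac{908}{1152053} - \frac{91032}{616535} = - \frac{104313874916}{710280996355}$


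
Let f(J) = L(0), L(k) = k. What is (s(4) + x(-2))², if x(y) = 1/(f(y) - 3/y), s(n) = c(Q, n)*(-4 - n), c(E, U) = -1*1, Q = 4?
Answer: 676/9 ≈ 75.111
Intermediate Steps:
c(E, U) = -1
f(J) = 0
s(n) = 4 + n (s(n) = -(-4 - n) = 4 + n)
x(y) = -y/3 (x(y) = 1/(0 - 3/y) = 1/(-3/y) = -y/3)
(s(4) + x(-2))² = ((4 + 4) - ⅓*(-2))² = (8 + ⅔)² = (26/3)² = 676/9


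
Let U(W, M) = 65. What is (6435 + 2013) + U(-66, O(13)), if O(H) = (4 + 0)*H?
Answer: 8513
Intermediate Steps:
O(H) = 4*H
(6435 + 2013) + U(-66, O(13)) = (6435 + 2013) + 65 = 8448 + 65 = 8513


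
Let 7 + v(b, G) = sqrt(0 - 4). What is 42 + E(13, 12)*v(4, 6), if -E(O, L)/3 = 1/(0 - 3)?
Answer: 35 + 2*I ≈ 35.0 + 2.0*I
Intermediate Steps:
E(O, L) = 1 (E(O, L) = -3/(0 - 3) = -3/(-3) = -3*(-1/3) = 1)
v(b, G) = -7 + 2*I (v(b, G) = -7 + sqrt(0 - 4) = -7 + sqrt(-4) = -7 + 2*I)
42 + E(13, 12)*v(4, 6) = 42 + 1*(-7 + 2*I) = 42 + (-7 + 2*I) = 35 + 2*I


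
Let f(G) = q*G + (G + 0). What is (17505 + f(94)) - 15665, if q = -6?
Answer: 1370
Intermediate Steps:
f(G) = -5*G (f(G) = -6*G + (G + 0) = -6*G + G = -5*G)
(17505 + f(94)) - 15665 = (17505 - 5*94) - 15665 = (17505 - 470) - 15665 = 17035 - 15665 = 1370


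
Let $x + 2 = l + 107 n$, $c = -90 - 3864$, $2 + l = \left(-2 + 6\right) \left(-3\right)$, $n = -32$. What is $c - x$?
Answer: $-514$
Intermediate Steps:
$l = -14$ ($l = -2 + \left(-2 + 6\right) \left(-3\right) = -2 + 4 \left(-3\right) = -2 - 12 = -14$)
$c = -3954$ ($c = -90 - 3864 = -3954$)
$x = -3440$ ($x = -2 + \left(-14 + 107 \left(-32\right)\right) = -2 - 3438 = -3440$)
$c - x = -3954 - -3440 = -3954 + 3440 = -514$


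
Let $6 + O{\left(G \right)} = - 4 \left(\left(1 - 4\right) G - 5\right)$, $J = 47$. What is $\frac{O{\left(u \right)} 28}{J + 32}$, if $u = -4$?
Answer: $- \frac{952}{79} \approx -12.051$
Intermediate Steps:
$O{\left(G \right)} = 14 + 12 G$ ($O{\left(G \right)} = -6 - 4 \left(\left(1 - 4\right) G - 5\right) = -6 - 4 \left(- 3 G - 5\right) = -6 - 4 \left(-5 - 3 G\right) = -6 + \left(20 + 12 G\right) = 14 + 12 G$)
$\frac{O{\left(u \right)} 28}{J + 32} = \frac{\left(14 + 12 \left(-4\right)\right) 28}{47 + 32} = \frac{\left(14 - 48\right) 28}{79} = \left(-34\right) 28 \cdot \frac{1}{79} = \left(-952\right) \frac{1}{79} = - \frac{952}{79}$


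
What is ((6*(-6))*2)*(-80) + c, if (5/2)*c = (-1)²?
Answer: 28802/5 ≈ 5760.4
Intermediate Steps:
c = ⅖ (c = (⅖)*(-1)² = (⅖)*1 = ⅖ ≈ 0.40000)
((6*(-6))*2)*(-80) + c = ((6*(-6))*2)*(-80) + ⅖ = -36*2*(-80) + ⅖ = -72*(-80) + ⅖ = 5760 + ⅖ = 28802/5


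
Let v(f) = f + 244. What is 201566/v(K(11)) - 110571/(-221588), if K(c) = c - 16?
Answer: 44691033277/52959532 ≈ 843.87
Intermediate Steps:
K(c) = -16 + c
v(f) = 244 + f
201566/v(K(11)) - 110571/(-221588) = 201566/(244 + (-16 + 11)) - 110571/(-221588) = 201566/(244 - 5) - 110571*(-1/221588) = 201566/239 + 110571/221588 = 44691033277/52959532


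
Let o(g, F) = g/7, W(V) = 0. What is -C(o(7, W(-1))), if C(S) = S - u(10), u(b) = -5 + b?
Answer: 4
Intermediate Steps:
o(g, F) = g/7 (o(g, F) = g*(1/7) = g/7)
C(S) = -5 + S (C(S) = S - (-5 + 10) = S - 1*5 = S - 5 = -5 + S)
-C(o(7, W(-1))) = -(-5 + (1/7)*7) = -(-5 + 1) = -1*(-4) = 4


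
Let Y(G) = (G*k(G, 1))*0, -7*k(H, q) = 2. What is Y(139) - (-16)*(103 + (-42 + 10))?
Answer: 1136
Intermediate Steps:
k(H, q) = -2/7 (k(H, q) = -⅐*2 = -2/7)
Y(G) = 0 (Y(G) = (G*(-2/7))*0 = -2*G/7*0 = 0)
Y(139) - (-16)*(103 + (-42 + 10)) = 0 - (-16)*(103 + (-42 + 10)) = 0 - (-16)*(103 - 32) = 0 - (-16)*71 = 0 - 1*(-1136) = 0 + 1136 = 1136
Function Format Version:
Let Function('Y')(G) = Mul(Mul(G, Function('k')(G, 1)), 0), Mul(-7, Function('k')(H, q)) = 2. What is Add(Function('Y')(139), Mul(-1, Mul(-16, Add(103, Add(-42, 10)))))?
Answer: 1136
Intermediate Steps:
Function('k')(H, q) = Rational(-2, 7) (Function('k')(H, q) = Mul(Rational(-1, 7), 2) = Rational(-2, 7))
Function('Y')(G) = 0 (Function('Y')(G) = Mul(Mul(G, Rational(-2, 7)), 0) = Mul(Mul(Rational(-2, 7), G), 0) = 0)
Add(Function('Y')(139), Mul(-1, Mul(-16, Add(103, Add(-42, 10))))) = Add(0, Mul(-1, Mul(-16, Add(103, Add(-42, 10))))) = Add(0, Mul(-1, Mul(-16, Add(103, -32)))) = Add(0, Mul(-1, Mul(-16, 71))) = Add(0, Mul(-1, -1136)) = Add(0, 1136) = 1136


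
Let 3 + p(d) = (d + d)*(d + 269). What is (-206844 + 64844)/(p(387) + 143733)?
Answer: -71000/325737 ≈ -0.21797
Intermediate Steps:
p(d) = -3 + 2*d*(269 + d) (p(d) = -3 + (d + d)*(d + 269) = -3 + (2*d)*(269 + d) = -3 + 2*d*(269 + d))
(-206844 + 64844)/(p(387) + 143733) = (-206844 + 64844)/((-3 + 2*387² + 538*387) + 143733) = -142000/((-3 + 2*149769 + 208206) + 143733) = -142000/((-3 + 299538 + 208206) + 143733) = -142000/(507741 + 143733) = -142000/651474 = -142000*1/651474 = -71000/325737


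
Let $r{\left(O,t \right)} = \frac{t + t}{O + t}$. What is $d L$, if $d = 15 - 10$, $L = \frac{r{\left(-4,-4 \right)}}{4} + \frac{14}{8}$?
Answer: $10$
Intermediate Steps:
$r{\left(O,t \right)} = \frac{2 t}{O + t}$
$L = 2$ ($L = \frac{2 \left(-4\right) \frac{1}{-4 - 4}}{4} + \frac{14}{8} = 2 \left(-4\right) \frac{1}{-8} \cdot \frac{1}{4} + 14 \cdot \frac{1}{8} = 2 \left(-4\right) \left(- \frac{1}{8}\right) \frac{1}{4} + \frac{7}{4} = 1 \cdot \frac{1}{4} + \frac{7}{4} = \frac{1}{4} + \frac{7}{4} = 2$)
$d = 5$ ($d = 15 - 10 = 5$)
$d L = 5 \cdot 2 = 10$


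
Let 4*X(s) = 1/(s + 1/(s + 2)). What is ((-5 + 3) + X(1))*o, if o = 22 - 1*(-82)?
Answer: -377/2 ≈ -188.50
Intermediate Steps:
o = 104 (o = 22 + 82 = 104)
X(s) = 1/(4*(s + 1/(2 + s))) (X(s) = 1/(4*(s + 1/(s + 2))) = 1/(4*(s + 1/(2 + s))))
((-5 + 3) + X(1))*o = ((-5 + 3) + (2 + 1)/(4*(1 + 1² + 2*1)))*104 = (-2 + (¼)*3/(1 + 1 + 2))*104 = (-2 + (¼)*3/4)*104 = (-2 + (¼)*(¼)*3)*104 = (-2 + 3/16)*104 = -29/16*104 = -377/2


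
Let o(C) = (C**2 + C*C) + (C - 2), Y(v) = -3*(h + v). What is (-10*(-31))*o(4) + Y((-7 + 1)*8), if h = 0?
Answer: 10684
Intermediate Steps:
Y(v) = -3*v (Y(v) = -3*(0 + v) = -3*v)
o(C) = -2 + C + 2*C**2 (o(C) = (C**2 + C**2) + (-2 + C) = 2*C**2 + (-2 + C) = -2 + C + 2*C**2)
(-10*(-31))*o(4) + Y((-7 + 1)*8) = (-10*(-31))*(-2 + 4 + 2*4**2) - 3*(-7 + 1)*8 = 310*(-2 + 4 + 2*16) - (-18)*8 = 310*(-2 + 4 + 32) - 3*(-48) = 310*34 + 144 = 10540 + 144 = 10684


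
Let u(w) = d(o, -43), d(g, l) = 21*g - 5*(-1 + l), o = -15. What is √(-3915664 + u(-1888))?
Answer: I*√3915759 ≈ 1978.8*I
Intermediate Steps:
d(g, l) = 5 - 5*l + 21*g (d(g, l) = 21*g + (5 - 5*l) = 5 - 5*l + 21*g)
u(w) = -95 (u(w) = 5 - 5*(-43) + 21*(-15) = 5 + 215 - 315 = -95)
√(-3915664 + u(-1888)) = √(-3915664 - 95) = √(-3915759) = I*√3915759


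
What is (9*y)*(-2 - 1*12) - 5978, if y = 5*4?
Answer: -8498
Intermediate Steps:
y = 20
(9*y)*(-2 - 1*12) - 5978 = (9*20)*(-2 - 1*12) - 5978 = 180*(-2 - 12) - 5978 = 180*(-14) - 5978 = -2520 - 5978 = -8498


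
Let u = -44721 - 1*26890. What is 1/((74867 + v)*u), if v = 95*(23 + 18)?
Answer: -1/5640225582 ≈ -1.7730e-10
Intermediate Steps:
v = 3895 (v = 95*41 = 3895)
u = -71611 (u = -44721 - 26890 = -71611)
1/((74867 + v)*u) = 1/((74867 + 3895)*(-71611)) = -1/71611/78762 = (1/78762)*(-1/71611) = -1/5640225582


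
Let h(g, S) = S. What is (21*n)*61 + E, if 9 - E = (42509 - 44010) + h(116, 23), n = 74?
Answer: 96281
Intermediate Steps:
E = 1487 (E = 9 - ((42509 - 44010) + 23) = 9 - (-1501 + 23) = 9 - 1*(-1478) = 9 + 1478 = 1487)
(21*n)*61 + E = (21*74)*61 + 1487 = 1554*61 + 1487 = 94794 + 1487 = 96281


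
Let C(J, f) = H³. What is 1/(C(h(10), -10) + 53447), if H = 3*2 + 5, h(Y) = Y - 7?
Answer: 1/54778 ≈ 1.8255e-5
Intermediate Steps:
h(Y) = -7 + Y
H = 11 (H = 6 + 5 = 11)
C(J, f) = 1331 (C(J, f) = 11³ = 1331)
1/(C(h(10), -10) + 53447) = 1/(1331 + 53447) = 1/54778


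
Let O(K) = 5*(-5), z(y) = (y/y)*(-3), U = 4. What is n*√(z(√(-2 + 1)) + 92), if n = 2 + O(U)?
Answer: -23*√89 ≈ -216.98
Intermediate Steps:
z(y) = -3 (z(y) = 1*(-3) = -3)
O(K) = -25
n = -23 (n = 2 - 25 = -23)
n*√(z(√(-2 + 1)) + 92) = -23*√(-3 + 92) = -23*√89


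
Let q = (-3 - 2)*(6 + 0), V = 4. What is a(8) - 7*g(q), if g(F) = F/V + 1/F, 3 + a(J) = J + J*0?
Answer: 866/15 ≈ 57.733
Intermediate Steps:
a(J) = -3 + J (a(J) = -3 + (J + J*0) = -3 + (J + 0) = -3 + J)
q = -30 (q = -5*6 = -30)
g(F) = 1/F + F/4 (g(F) = F/4 + 1/F = 1/F + F/4)
a(8) - 7*g(q) = (-3 + 8) - 7*(1/(-30) + (¼)*(-30)) = 5 - 7*(-1/30 - 15/2) = 5 - 7*(-113/15) = 5 + 791/15 = 866/15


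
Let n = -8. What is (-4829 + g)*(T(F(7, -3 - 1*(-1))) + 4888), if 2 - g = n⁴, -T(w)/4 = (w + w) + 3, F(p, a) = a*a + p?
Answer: -42723324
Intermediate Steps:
F(p, a) = p + a² (F(p, a) = a² + p = p + a²)
T(w) = -12 - 8*w (T(w) = -4*((w + w) + 3) = -4*(2*w + 3) = -4*(3 + 2*w) = -12 - 8*w)
g = -4094 (g = 2 - 1*(-8)⁴ = 2 - 1*4096 = 2 - 4096 = -4094)
(-4829 + g)*(T(F(7, -3 - 1*(-1))) + 4888) = (-4829 - 4094)*((-12 - 8*(7 + (-3 - 1*(-1))²)) + 4888) = -8923*((-12 - 8*(7 + (-3 + 1)²)) + 4888) = -8923*((-12 - 8*(7 + (-2)²)) + 4888) = -8923*((-12 - 8*(7 + 4)) + 4888) = -8923*((-12 - 8*11) + 4888) = -8923*((-12 - 88) + 4888) = -8923*(-100 + 4888) = -8923*4788 = -42723324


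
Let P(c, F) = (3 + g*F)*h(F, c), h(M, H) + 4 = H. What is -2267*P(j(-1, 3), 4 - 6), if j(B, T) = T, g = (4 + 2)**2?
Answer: -156423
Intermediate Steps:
g = 36 (g = 6**2 = 36)
h(M, H) = -4 + H
P(c, F) = (-4 + c)*(3 + 36*F) (P(c, F) = (3 + 36*F)*(-4 + c) = (-4 + c)*(3 + 36*F))
-2267*P(j(-1, 3), 4 - 6) = -6801*(1 + 12*(4 - 6))*(-4 + 3) = -6801*(1 + 12*(-2))*(-1) = -6801*(1 - 24)*(-1) = -6801*(-23)*(-1) = -2267*69 = -156423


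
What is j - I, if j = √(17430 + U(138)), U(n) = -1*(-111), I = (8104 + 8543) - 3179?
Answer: -13468 + 3*√1949 ≈ -13336.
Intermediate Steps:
I = 13468 (I = 16647 - 3179 = 13468)
U(n) = 111
j = 3*√1949 (j = √(17430 + 111) = √17541 = 3*√1949 ≈ 132.44)
j - I = 3*√1949 - 1*13468 = 3*√1949 - 13468 = -13468 + 3*√1949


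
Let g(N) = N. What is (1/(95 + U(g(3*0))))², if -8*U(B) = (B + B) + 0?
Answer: 1/9025 ≈ 0.00011080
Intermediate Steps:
U(B) = -B/4 (U(B) = -((B + B) + 0)/8 = -(2*B + 0)/8 = -B/4)
(1/(95 + U(g(3*0))))² = (1/(95 - 3*0/4))² = (1/(95 - ¼*0))² = (1/(95 + 0))² = (1/95)² = 1/9025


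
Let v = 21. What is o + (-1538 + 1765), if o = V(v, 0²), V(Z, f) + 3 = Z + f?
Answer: 245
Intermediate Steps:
V(Z, f) = -3 + Z + f (V(Z, f) = -3 + (Z + f) = -3 + Z + f)
o = 18 (o = -3 + 21 + 0² = -3 + 21 + 0 = 18)
o + (-1538 + 1765) = 18 + (-1538 + 1765) = 18 + 227 = 245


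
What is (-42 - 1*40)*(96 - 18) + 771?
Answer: -5625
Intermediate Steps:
(-42 - 1*40)*(96 - 18) + 771 = (-42 - 40)*78 + 771 = -82*78 + 771 = -6396 + 771 = -5625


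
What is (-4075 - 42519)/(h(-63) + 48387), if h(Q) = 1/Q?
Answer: -1467711/1524190 ≈ -0.96294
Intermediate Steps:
(-4075 - 42519)/(h(-63) + 48387) = (-4075 - 42519)/(1/(-63) + 48387) = -46594/(-1/63 + 48387) = -46594/3048380/63 = -46594*63/3048380 = -1467711/1524190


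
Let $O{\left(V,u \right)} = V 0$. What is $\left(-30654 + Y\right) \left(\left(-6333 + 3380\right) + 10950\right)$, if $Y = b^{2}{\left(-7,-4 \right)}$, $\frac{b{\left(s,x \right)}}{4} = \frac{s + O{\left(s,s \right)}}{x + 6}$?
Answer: $-243572626$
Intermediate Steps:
$O{\left(V,u \right)} = 0$
$b{\left(s,x \right)} = \frac{4 s}{6 + x}$ ($b{\left(s,x \right)} = 4 \frac{s + 0}{x + 6} = 4 \frac{s}{6 + x} = \frac{4 s}{6 + x}$)
$Y = 196$ ($Y = \left(4 \left(-7\right) \frac{1}{6 - 4}\right)^{2} = \left(4 \left(-7\right) \frac{1}{2}\right)^{2} = \left(-14\right)^{2} = 196$)
$\left(-30654 + Y\right) \left(\left(-6333 + 3380\right) + 10950\right) = \left(-30654 + 196\right) \left(\left(-6333 + 3380\right) + 10950\right) = - 30458 \left(-2953 + 10950\right) = \left(-30458\right) 7997 = -243572626$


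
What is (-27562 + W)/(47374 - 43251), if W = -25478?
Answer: -53040/4123 ≈ -12.864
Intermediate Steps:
(-27562 + W)/(47374 - 43251) = (-27562 - 25478)/(47374 - 43251) = -53040/4123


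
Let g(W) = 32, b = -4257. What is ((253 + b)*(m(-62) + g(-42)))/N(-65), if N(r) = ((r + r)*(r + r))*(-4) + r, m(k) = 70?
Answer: 10472/1735 ≈ 6.0357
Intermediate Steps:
N(r) = r - 16*r² (N(r) = ((2*r)*(2*r))*(-4) + r = (4*r²)*(-4) + r = -16*r² + r = r - 16*r²)
((253 + b)*(m(-62) + g(-42)))/N(-65) = ((253 - 4257)*(70 + 32))/((-65*(1 - 16*(-65)))) = (-4004*102)/((-65*(1 + 1040))) = -408408/((-65*1041)) = -408408/(-67665) = -408408*(-1/67665) = 10472/1735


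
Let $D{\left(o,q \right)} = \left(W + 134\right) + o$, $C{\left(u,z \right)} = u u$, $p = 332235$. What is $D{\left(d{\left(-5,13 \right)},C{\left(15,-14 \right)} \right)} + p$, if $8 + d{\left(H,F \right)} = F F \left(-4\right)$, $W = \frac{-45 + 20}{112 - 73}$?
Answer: $\frac{12935690}{39} \approx 3.3168 \cdot 10^{5}$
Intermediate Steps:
$W = - \frac{25}{39} \approx -0.64103$
$C{\left(u,z \right)} = u^{2}$
$d{\left(H,F \right)} = -8 - 4 F^{2}$ ($d{\left(H,F \right)} = -8 + F F \left(-4\right) = -8 + F^{2} \left(-4\right) = -8 - 4 F^{2}$)
$D{\left(o,q \right)} = \frac{5201}{39} + o$ ($D{\left(o,q \right)} = \left(- \frac{25}{39} + 134\right) + o = \frac{5201}{39} + o$)
$D{\left(d{\left(-5,13 \right)},C{\left(15,-14 \right)} \right)} + p = \left(\frac{5201}{39} - \left(8 + 4 \cdot 13^{2}\right)\right) + 332235 = \left(\frac{5201}{39} - 684\right) + 332235 = - \frac{21475}{39} + 332235 = \frac{12935690}{39}$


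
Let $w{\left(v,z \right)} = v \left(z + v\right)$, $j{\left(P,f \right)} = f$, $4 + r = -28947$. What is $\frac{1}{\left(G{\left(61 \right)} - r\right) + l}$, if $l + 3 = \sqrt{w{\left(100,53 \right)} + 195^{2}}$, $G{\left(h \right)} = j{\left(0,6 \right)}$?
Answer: $\frac{28954}{838280791} - \frac{15 \sqrt{237}}{838280791} \approx 3.4264 \cdot 10^{-5}$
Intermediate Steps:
$r = -28951$ ($r = -4 - 28947 = -28951$)
$w{\left(v,z \right)} = v \left(v + z\right)$
$G{\left(h \right)} = 6$
$l = -3 + 15 \sqrt{237}$ ($l = -3 + \sqrt{100 \left(100 + 53\right) + 195^{2}} = -3 + \sqrt{100 \cdot 153 + 38025} = -3 + \sqrt{15300 + 38025} = -3 + \sqrt{53325} = -3 + 15 \sqrt{237} \approx 227.92$)
$\frac{1}{\left(G{\left(61 \right)} - r\right) + l} = \frac{1}{\left(6 - -28951\right) - \left(3 - 15 \sqrt{237}\right)} = \frac{1}{\left(6 + 28951\right) - \left(3 - 15 \sqrt{237}\right)} = \frac{1}{28957 - \left(3 - 15 \sqrt{237}\right)} = \frac{1}{28954 + 15 \sqrt{237}}$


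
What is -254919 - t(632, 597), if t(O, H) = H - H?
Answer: -254919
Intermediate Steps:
t(O, H) = 0
-254919 - t(632, 597) = -254919 - 1*0 = -254919 + 0 = -254919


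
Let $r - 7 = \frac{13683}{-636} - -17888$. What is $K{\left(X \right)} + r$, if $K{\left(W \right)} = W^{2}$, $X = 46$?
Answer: $\frac{4237771}{212} \approx 19990.0$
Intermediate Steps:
$r = \frac{3789179}{212}$ ($r = 7 + \left(\frac{13683}{-636} - -17888\right) = 7 + \left(13683 \left(- \frac{1}{636}\right) + 17888\right) = 7 + \left(- \frac{4561}{212} + 17888\right) = 7 + \frac{3787695}{212} = \frac{3789179}{212} \approx 17874.0$)
$K{\left(X \right)} + r = 46^{2} + \frac{3789179}{212} = 2116 + \frac{3789179}{212} = \frac{4237771}{212}$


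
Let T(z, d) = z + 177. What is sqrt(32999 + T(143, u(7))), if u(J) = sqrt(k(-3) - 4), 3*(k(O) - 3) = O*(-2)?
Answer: sqrt(33319) ≈ 182.53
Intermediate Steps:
k(O) = 3 - 2*O/3 (k(O) = 3 + (O*(-2))/3 = 3 + (-2*O)/3 = 3 - 2*O/3)
u(J) = 1 (u(J) = sqrt((3 - 2/3*(-3)) - 4) = sqrt((3 + 2) - 4) = sqrt(5 - 4) = sqrt(1) = 1)
T(z, d) = 177 + z
sqrt(32999 + T(143, u(7))) = sqrt(32999 + (177 + 143)) = sqrt(32999 + 320) = sqrt(33319)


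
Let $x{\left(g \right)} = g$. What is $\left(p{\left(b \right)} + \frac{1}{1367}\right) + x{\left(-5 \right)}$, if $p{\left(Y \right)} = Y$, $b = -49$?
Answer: $- \frac{73817}{1367} \approx -53.999$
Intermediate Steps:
$\left(p{\left(b \right)} + \frac{1}{1367}\right) + x{\left(-5 \right)} = \left(-49 + \frac{1}{1367}\right) - 5 = - \frac{66982}{1367} - 5 = - \frac{73817}{1367}$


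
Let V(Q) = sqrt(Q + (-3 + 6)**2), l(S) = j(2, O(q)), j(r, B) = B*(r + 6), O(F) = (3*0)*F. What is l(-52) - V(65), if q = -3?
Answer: -sqrt(74) ≈ -8.6023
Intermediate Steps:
O(F) = 0 (O(F) = 0*F = 0)
j(r, B) = B*(6 + r)
l(S) = 0 (l(S) = 0*(6 + 2) = 0*8 = 0)
V(Q) = sqrt(9 + Q) (V(Q) = sqrt(Q + 3**2) = sqrt(Q + 9) = sqrt(9 + Q))
l(-52) - V(65) = 0 - sqrt(9 + 65) = 0 - sqrt(74) = -sqrt(74)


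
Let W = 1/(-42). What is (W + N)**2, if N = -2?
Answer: 7225/1764 ≈ 4.0958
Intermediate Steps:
W = -1/42 ≈ -0.023810
(W + N)**2 = (-1/42 - 2)**2 = (-85/42)**2 = 7225/1764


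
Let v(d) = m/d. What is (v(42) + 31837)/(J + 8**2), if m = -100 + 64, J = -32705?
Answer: -222853/228487 ≈ -0.97534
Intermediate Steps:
m = -36
v(d) = -36/d
(v(42) + 31837)/(J + 8**2) = (-36/42 + 31837)/(-32705 + 8**2) = (-36*1/42 + 31837)/(-32705 + 64) = (-6/7 + 31837)/(-32641) = (222853/7)*(-1/32641) = -222853/228487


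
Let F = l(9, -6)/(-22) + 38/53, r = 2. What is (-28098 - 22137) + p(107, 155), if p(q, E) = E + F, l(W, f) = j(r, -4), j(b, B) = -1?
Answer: -58392391/1166 ≈ -50079.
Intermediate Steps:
l(W, f) = -1
F = 889/1166 (F = -1/(-22) + 38/53 = -1*(-1/22) + 38*(1/53) = 1/22 + 38/53 = 889/1166 ≈ 0.76244)
p(q, E) = 889/1166 + E (p(q, E) = E + 889/1166 = 889/1166 + E)
(-28098 - 22137) + p(107, 155) = (-28098 - 22137) + (889/1166 + 155) = -50235 + 181619/1166 = -58392391/1166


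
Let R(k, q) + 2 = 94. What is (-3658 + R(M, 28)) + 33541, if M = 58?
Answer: 29975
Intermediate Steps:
R(k, q) = 92 (R(k, q) = -2 + 94 = 92)
(-3658 + R(M, 28)) + 33541 = (-3658 + 92) + 33541 = -3566 + 33541 = 29975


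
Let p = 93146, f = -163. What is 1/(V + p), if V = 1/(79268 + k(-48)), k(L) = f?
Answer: 79105/7368314331 ≈ 1.0736e-5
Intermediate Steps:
k(L) = -163
V = 1/79105 (V = 1/(79268 - 163) = 1/79105 ≈ 1.2641e-5)
1/(V + p) = 1/(1/79105 + 93146) = 1/(7368314331/79105) = 79105/7368314331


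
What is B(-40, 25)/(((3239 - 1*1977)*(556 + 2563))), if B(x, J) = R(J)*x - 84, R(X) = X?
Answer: -542/1968089 ≈ -0.00027539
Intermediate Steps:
B(x, J) = -84 + J*x (B(x, J) = J*x - 84 = -84 + J*x)
B(-40, 25)/(((3239 - 1*1977)*(556 + 2563))) = (-84 + 25*(-40))/(((3239 - 1*1977)*(556 + 2563))) = (-84 - 1000)/(((3239 - 1977)*3119)) = -1084/(1262*3119) = -1084/3936178 = -1084*1/3936178 = -542/1968089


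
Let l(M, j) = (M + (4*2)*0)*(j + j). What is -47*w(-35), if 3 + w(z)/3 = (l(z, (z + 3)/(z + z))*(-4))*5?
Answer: -89817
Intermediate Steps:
l(M, j) = 2*M*j (l(M, j) = (M + 8*0)*(2*j) = (M + 0)*(2*j) = M*(2*j) = 2*M*j)
w(z) = -189 - 60*z (w(z) = -9 + 3*(((2*z*((z + 3)/(z + z)))*(-4))*5) = -9 + 3*(((2*z*((3 + z)/((2*z))))*(-4))*5) = -9 + 3*(((2*z*((3 + z)*(1/(2*z))))*(-4))*5) = -9 + 3*(((2*z*((3 + z)/(2*z)))*(-4))*5) = -9 + 3*(((3 + z)*(-4))*5) = -9 + 3*((-12 - 4*z)*5) = -9 + 3*(-60 - 20*z) = -9 + (-180 - 60*z) = -189 - 60*z)
-47*w(-35) = -47*(-189 - 60*(-35)) = -47*(-189 + 2100) = -47*1911 = -89817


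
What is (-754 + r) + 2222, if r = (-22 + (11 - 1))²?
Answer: 1612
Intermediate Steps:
r = 144 (r = (-22 + 10)² = (-12)² = 144)
(-754 + r) + 2222 = (-754 + 144) + 2222 = -610 + 2222 = 1612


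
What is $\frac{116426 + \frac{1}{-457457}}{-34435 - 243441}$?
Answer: $- \frac{53259888681}{127116321332} \approx -0.41899$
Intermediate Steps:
$\frac{116426 + \frac{1}{-457457}}{-34435 - 243441} = \frac{116426 - \frac{1}{457457}}{-277876} = \frac{53259888681}{457457} \left(- \frac{1}{277876}\right) = - \frac{53259888681}{127116321332}$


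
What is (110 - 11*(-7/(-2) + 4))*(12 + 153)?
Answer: 9075/2 ≈ 4537.5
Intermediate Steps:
(110 - 11*(-7/(-2) + 4))*(12 + 153) = (110 - 11*(-7*(-½) + 4))*165 = (110 - 11*(7/2 + 4))*165 = (110 - 11*15/2)*165 = (110 - 165/2)*165 = (55/2)*165 = 9075/2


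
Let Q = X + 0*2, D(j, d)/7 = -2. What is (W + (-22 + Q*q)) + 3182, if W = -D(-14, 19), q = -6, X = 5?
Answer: 3144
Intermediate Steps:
D(j, d) = -14 (D(j, d) = 7*(-2) = -14)
W = 14 (W = -1*(-14) = 14)
Q = 5 (Q = 5 + 0*2 = 5 + 0 = 5)
(W + (-22 + Q*q)) + 3182 = (14 + (-22 + 5*(-6))) + 3182 = (14 + (-22 - 30)) + 3182 = (14 - 52) + 3182 = -38 + 3182 = 3144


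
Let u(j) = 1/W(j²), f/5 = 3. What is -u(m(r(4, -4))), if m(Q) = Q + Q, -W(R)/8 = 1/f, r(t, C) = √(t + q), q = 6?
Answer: 15/8 ≈ 1.8750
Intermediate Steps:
f = 15 (f = 5*3 = 15)
r(t, C) = √(6 + t) (r(t, C) = √(t + 6) = √(6 + t))
W(R) = -8/15
m(Q) = 2*Q
u(j) = -15/8 (u(j) = 1/(-8/15) = -15/8)
-u(m(r(4, -4))) = -1*(-15/8) = 15/8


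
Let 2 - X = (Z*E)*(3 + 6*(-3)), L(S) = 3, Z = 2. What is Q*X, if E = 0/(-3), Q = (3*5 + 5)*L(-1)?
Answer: 120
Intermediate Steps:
Q = 60 (Q = (3*5 + 5)*3 = (15 + 5)*3 = 20*3 = 60)
E = 0 (E = 0*(-⅓) = 0)
X = 2 (X = 2 - 2*0*(3 + 6*(-3)) = 2 - 0*(3 - 18) = 2 - 0*(-15) = 2 - 1*0 = 2 + 0 = 2)
Q*X = 60*2 = 120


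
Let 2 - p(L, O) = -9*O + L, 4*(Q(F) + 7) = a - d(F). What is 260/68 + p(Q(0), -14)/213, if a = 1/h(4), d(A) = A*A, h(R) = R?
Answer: 189679/57936 ≈ 3.2739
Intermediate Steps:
d(A) = A²
a = ¼ (a = 1/4 = ¼ ≈ 0.25000)
Q(F) = -111/16 - F²/4 (Q(F) = -7 + (¼ - F²)/4 = -7 + (1/16 - F²/4) = -111/16 - F²/4)
p(L, O) = 2 - L + 9*O (p(L, O) = 2 - (-9*O + L) = 2 - (L - 9*O) = 2 + (-L + 9*O) = 2 - L + 9*O)
260/68 + p(Q(0), -14)/213 = 260/68 + (2 - (-111/16 - ¼*0²) + 9*(-14))/213 = 260*(1/68) + (2 - (-111/16 - ¼*0) - 126)*(1/213) = 65/17 + (2 - (-111/16 + 0) - 126)*(1/213) = 65/17 + (2 - 1*(-111/16) - 126)*(1/213) = 65/17 + (2 + 111/16 - 126)*(1/213) = 65/17 - 1873/16*1/213 = 65/17 - 1873/3408 = 189679/57936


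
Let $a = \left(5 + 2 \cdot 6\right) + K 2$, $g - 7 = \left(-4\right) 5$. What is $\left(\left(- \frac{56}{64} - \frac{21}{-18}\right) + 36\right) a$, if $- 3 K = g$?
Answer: $\frac{67067}{72} \approx 931.49$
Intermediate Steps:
$g = -13$ ($g = 7 - 20 = -13$)
$K = \frac{13}{3}$ ($K = \left(- \frac{1}{3}\right) \left(-13\right) = \frac{13}{3} \approx 4.3333$)
$a = \frac{77}{3}$ ($a = \left(5 + 2 \cdot 6\right) + \frac{13}{3} \cdot 2 = \left(5 + 12\right) + \frac{26}{3} = 17 + \frac{26}{3} = \frac{77}{3} \approx 25.667$)
$\left(\left(- \frac{56}{64} - \frac{21}{-18}\right) + 36\right) a = \left(\left(- \frac{56}{64} - \frac{21}{-18}\right) + 36\right) \frac{77}{3} = \left(\left(\left(-56\right) \frac{1}{64} - - \frac{7}{6}\right) + 36\right) \frac{77}{3} = \left(\left(- \frac{7}{8} + \frac{7}{6}\right) + 36\right) \frac{77}{3} = \left(\frac{7}{24} + 36\right) \frac{77}{3} = \frac{871}{24} \cdot \frac{77}{3} = \frac{67067}{72}$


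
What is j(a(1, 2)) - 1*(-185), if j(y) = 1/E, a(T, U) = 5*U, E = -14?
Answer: 2589/14 ≈ 184.93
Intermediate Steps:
j(y) = -1/14 (j(y) = 1/(-14) = -1/14)
j(a(1, 2)) - 1*(-185) = -1/14 - 1*(-185) = -1/14 + 185 = 2589/14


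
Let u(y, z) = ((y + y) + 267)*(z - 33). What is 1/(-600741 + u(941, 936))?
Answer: 1/1339806 ≈ 7.4638e-7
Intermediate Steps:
u(y, z) = (-33 + z)*(267 + 2*y) (u(y, z) = (2*y + 267)*(-33 + z) = (267 + 2*y)*(-33 + z) = (-33 + z)*(267 + 2*y))
1/(-600741 + u(941, 936)) = 1/(-600741 + (-8811 - 66*941 + 267*936 + 2*941*936)) = 1/(-600741 + (-8811 - 62106 + 249912 + 1761552)) = 1/(-600741 + 1940547) = 1/1339806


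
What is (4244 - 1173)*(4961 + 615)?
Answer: 17123896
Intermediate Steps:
(4244 - 1173)*(4961 + 615) = 3071*5576 = 17123896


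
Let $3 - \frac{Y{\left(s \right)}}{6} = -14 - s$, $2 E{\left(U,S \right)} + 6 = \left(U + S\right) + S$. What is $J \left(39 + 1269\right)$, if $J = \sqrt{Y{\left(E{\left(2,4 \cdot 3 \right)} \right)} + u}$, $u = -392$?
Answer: $1308 i \sqrt{230} \approx 19837.0 i$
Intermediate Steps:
$E{\left(U,S \right)} = -3 + S + \frac{U}{2}$ ($E{\left(U,S \right)} = -3 + \frac{\left(U + S\right) + S}{2} = -3 + \frac{\left(S + U\right) + S}{2} = -3 + \frac{U + 2 S}{2} = -3 + \left(S + \frac{U}{2}\right) = -3 + S + \frac{U}{2}$)
$Y{\left(s \right)} = 102 + 6 s$ ($Y{\left(s \right)} = 18 - 6 \left(-14 - s\right) = 18 + \left(84 + 6 s\right) = 102 + 6 s$)
$J = i \sqrt{230}$ ($J = \sqrt{\left(102 + 6 \left(-3 + 4 \cdot 3 + \frac{1}{2} \cdot 2\right)\right) - 392} = \sqrt{\left(102 + 6 \left(-3 + 12 + 1\right)\right) - 392} = \sqrt{\left(102 + 6 \cdot 10\right) - 392} = \sqrt{\left(102 + 60\right) - 392} = \sqrt{162 - 392} = \sqrt{-230} = i \sqrt{230} \approx 15.166 i$)
$J \left(39 + 1269\right) = i \sqrt{230} \left(39 + 1269\right) = i \sqrt{230} \cdot 1308 = 1308 i \sqrt{230}$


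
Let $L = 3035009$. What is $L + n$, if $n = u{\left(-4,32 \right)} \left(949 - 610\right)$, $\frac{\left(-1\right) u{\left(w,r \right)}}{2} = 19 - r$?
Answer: $3043823$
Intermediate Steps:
$u{\left(w,r \right)} = -38 + 2 r$ ($u{\left(w,r \right)} = - 2 \left(19 - r\right) = -38 + 2 r$)
$n = 8814$ ($n = \left(-38 + 2 \cdot 32\right) \left(949 - 610\right) = \left(-38 + 64\right) 339 = 26 \cdot 339 = 8814$)
$L + n = 3035009 + 8814 = 3043823$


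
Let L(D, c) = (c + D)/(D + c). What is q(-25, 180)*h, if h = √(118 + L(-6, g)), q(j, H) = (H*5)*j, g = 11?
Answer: -22500*√119 ≈ -2.4545e+5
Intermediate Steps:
L(D, c) = 1 (L(D, c) = (D + c)/(D + c) = 1)
q(j, H) = 5*H*j (q(j, H) = (5*H)*j = 5*H*j)
h = √119 (h = √(118 + 1) = √119 ≈ 10.909)
q(-25, 180)*h = (5*180*(-25))*√119 = -22500*√119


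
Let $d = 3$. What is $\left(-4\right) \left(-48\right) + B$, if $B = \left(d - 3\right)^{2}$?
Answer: $192$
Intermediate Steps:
$B = 0$ ($B = \left(3 - 3\right)^{2} = 0^{2} = 0$)
$\left(-4\right) \left(-48\right) + B = \left(-4\right) \left(-48\right) + 0 = 192 + 0 = 192$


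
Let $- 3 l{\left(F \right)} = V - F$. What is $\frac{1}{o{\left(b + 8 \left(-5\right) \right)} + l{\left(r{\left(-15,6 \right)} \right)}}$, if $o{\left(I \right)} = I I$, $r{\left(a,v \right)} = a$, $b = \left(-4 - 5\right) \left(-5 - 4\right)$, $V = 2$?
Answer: $\frac{3}{5026} \approx 0.0005969$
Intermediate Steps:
$b = 81$ ($b = \left(-9\right) \left(-9\right) = 81$)
$o{\left(I \right)} = I^{2}$
$l{\left(F \right)} = - \frac{2}{3} + \frac{F}{3}$ ($l{\left(F \right)} = - \frac{2 - F}{3} = - \frac{2}{3} + \frac{F}{3}$)
$\frac{1}{o{\left(b + 8 \left(-5\right) \right)} + l{\left(r{\left(-15,6 \right)} \right)}} = \frac{1}{\left(81 + 8 \left(-5\right)\right)^{2} + \left(- \frac{2}{3} + \frac{1}{3} \left(-15\right)\right)} = \frac{1}{\left(81 - 40\right)^{2} - \frac{17}{3}} = \frac{1}{41^{2} - \frac{17}{3}} = \frac{1}{1681 - \frac{17}{3}} = \frac{1}{\frac{5026}{3}} = \frac{3}{5026}$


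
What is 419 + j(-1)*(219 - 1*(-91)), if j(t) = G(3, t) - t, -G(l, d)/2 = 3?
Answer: -1131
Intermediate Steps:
G(l, d) = -6 (G(l, d) = -2*3 = -6)
j(t) = -6 - t
419 + j(-1)*(219 - 1*(-91)) = 419 + (-6 - 1*(-1))*(219 - 1*(-91)) = 419 + (-6 + 1)*(219 + 91) = 419 - 5*310 = 419 - 1550 = -1131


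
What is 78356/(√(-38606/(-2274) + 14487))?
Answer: 39178*√18750292014/8245511 ≈ 650.62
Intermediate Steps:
78356/(√(-38606/(-2274) + 14487)) = 78356/(√(-38606*(-1/2274) + 14487)) = 78356/(√(19303/1137 + 14487)) = 78356/(√(16491022/1137)) = 78356/((√18750292014/1137)) = 78356*(√18750292014/16491022) = 39178*√18750292014/8245511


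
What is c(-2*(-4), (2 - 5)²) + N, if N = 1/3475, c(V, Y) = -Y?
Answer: -31274/3475 ≈ -8.9997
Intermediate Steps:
N = 1/3475 ≈ 0.00028777
c(-2*(-4), (2 - 5)²) + N = -(2 - 5)² + 1/3475 = -1*(-3)² + 1/3475 = -1*9 + 1/3475 = -9 + 1/3475 = -31274/3475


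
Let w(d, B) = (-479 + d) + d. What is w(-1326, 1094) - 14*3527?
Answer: -52509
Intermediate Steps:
w(d, B) = -479 + 2*d
w(-1326, 1094) - 14*3527 = (-479 + 2*(-1326)) - 14*3527 = (-479 - 2652) - 1*49378 = -3131 - 49378 = -52509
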